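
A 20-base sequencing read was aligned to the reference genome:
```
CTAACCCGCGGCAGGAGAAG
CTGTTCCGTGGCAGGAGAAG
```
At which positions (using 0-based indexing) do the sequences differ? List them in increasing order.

2, 3, 4, 8

Differences at position 2 (A→G), position 3 (A→T), position 4 (C→T), position 8 (C→T).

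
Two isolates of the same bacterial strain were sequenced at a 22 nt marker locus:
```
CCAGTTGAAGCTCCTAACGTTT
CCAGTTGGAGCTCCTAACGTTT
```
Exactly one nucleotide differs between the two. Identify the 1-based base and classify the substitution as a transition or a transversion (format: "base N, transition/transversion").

base 8, transition

The sequences differ only at base 8: A→G (purine→purine), a transition.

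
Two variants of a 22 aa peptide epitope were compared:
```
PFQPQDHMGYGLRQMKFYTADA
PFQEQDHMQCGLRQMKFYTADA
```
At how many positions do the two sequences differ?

3

Mismatches (1-based): position 4: P→E; position 9: G→Q; position 10: Y→C.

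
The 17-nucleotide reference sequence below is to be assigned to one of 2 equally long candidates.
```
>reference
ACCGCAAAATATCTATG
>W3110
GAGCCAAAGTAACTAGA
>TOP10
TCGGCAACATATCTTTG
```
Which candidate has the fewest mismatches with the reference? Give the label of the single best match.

TOP10

W3110 differs at 8 positions; TOP10 differs at 4 positions. The closest is TOP10.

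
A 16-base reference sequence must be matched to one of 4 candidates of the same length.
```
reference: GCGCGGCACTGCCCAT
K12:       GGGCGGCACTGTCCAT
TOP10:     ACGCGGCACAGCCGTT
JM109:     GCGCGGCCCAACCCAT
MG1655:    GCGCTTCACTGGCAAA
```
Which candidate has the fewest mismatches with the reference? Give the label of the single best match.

K12

K12 differs at 2 bases; TOP10 differs at 4 bases; JM109 differs at 3 bases; MG1655 differs at 5 bases. The closest is K12.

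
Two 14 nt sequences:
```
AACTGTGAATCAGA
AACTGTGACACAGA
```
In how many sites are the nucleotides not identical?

The sequences differ at sites 9, 10 (1-based) — 2 in total.

2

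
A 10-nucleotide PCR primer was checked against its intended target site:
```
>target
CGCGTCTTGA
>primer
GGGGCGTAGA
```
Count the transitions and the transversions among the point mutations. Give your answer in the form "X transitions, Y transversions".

1 transition, 4 transversions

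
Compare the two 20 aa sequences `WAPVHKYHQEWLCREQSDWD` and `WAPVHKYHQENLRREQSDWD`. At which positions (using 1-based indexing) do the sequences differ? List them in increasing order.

11, 13

Scanning 1-based: 11: W/N; 13: C/R.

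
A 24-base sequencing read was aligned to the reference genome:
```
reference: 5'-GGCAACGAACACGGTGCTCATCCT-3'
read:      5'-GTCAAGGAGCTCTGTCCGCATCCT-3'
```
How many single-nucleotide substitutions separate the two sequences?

Comparing position by position, 7 sites differ: 2 (G/T), 6 (C/G), 9 (A/G), 11 (A/T), 13 (G/T), 16 (G/C), 18 (T/G).

7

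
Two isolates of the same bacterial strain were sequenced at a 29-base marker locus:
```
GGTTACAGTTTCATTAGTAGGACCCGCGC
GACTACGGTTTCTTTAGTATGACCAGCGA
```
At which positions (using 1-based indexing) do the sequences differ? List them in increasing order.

2, 3, 7, 13, 20, 25, 29

Differences at position 2 (G→A), position 3 (T→C), position 7 (A→G), position 13 (A→T), position 20 (G→T), position 25 (C→A), position 29 (C→A).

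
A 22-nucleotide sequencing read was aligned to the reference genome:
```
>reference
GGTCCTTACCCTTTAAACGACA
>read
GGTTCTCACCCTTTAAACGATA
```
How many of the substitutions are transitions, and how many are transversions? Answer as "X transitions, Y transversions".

3 transitions, 0 transversions

Mismatches (1-based):
base 4: C→T (pyrimidine→pyrimidine, transition)
base 7: T→C (pyrimidine→pyrimidine, transition)
base 21: C→T (pyrimidine→pyrimidine, transition)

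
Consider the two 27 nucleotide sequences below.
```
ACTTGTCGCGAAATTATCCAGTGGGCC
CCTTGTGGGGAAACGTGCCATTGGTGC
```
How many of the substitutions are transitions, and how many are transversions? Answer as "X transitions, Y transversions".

1 transition, 9 transversions

Mismatches (1-based):
position 1: A→C (purine→pyrimidine, transversion)
position 7: C→G (pyrimidine→purine, transversion)
position 9: C→G (pyrimidine→purine, transversion)
position 14: T→C (pyrimidine→pyrimidine, transition)
position 15: T→G (pyrimidine→purine, transversion)
position 16: A→T (purine→pyrimidine, transversion)
position 17: T→G (pyrimidine→purine, transversion)
position 21: G→T (purine→pyrimidine, transversion)
position 25: G→T (purine→pyrimidine, transversion)
position 26: C→G (pyrimidine→purine, transversion)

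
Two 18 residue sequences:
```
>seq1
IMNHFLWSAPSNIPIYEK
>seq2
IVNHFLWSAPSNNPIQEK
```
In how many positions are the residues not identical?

3

Mismatches (1-based): position 2: M→V; position 13: I→N; position 16: Y→Q.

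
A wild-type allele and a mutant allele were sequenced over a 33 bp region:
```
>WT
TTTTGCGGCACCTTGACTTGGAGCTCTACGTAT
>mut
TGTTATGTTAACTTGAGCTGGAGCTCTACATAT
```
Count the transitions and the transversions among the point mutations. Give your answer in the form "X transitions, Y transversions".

Mismatches (1-based):
position 2: T→G (pyrimidine→purine, transversion)
position 5: G→A (purine→purine, transition)
position 6: C→T (pyrimidine→pyrimidine, transition)
position 8: G→T (purine→pyrimidine, transversion)
position 9: C→T (pyrimidine→pyrimidine, transition)
position 11: C→A (pyrimidine→purine, transversion)
position 17: C→G (pyrimidine→purine, transversion)
position 18: T→C (pyrimidine→pyrimidine, transition)
position 30: G→A (purine→purine, transition)

5 transitions, 4 transversions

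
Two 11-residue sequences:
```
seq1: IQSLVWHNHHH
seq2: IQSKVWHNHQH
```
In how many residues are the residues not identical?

2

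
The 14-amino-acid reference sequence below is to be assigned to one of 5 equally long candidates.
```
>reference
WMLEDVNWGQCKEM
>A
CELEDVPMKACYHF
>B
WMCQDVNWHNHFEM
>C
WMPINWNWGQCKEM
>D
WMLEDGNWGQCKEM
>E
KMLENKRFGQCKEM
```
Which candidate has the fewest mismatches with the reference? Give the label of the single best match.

A differs at 9 positions; B differs at 6 positions; C differs at 4 positions; D differs at 1 position; E differs at 5 positions. The closest is D.

D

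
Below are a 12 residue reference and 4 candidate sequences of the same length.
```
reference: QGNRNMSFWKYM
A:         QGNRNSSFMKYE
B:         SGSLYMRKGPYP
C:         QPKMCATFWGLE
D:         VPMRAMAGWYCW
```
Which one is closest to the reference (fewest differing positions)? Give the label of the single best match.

A

A differs at 3 positions; B differs at 9 positions; C differs at 9 positions; D differs at 9 positions. The closest is A.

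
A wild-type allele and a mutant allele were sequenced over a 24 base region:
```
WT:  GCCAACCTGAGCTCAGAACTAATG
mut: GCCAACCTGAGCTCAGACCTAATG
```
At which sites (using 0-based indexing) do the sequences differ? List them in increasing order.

17

Scanning 0-based: 17: A/C.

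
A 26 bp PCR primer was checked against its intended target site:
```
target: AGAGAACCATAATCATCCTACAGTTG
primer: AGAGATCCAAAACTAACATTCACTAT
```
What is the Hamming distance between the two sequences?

10

Comparing position by position, 10 positions differ: 6 (A/T), 10 (T/A), 13 (T/C), 14 (C/T), 16 (T/A), 18 (C/A), 20 (A/T), 23 (G/C), 25 (T/A), 26 (G/T).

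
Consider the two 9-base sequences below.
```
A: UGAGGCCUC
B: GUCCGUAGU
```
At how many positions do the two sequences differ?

8

The sequences differ at positions 1, 2, 3, 4, 6, 7, 8, 9 (1-based) — 8 in total.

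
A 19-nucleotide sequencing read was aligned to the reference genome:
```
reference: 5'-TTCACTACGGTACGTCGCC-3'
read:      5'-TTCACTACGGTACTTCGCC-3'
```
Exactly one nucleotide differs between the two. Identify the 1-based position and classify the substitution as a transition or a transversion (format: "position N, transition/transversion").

The sequences differ only at position 14: G→T (purine→pyrimidine), a transversion.

position 14, transversion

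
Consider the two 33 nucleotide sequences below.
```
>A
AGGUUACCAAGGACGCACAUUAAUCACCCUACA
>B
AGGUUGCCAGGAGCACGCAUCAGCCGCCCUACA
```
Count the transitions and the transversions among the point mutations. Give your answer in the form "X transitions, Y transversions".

10 transitions, 0 transversions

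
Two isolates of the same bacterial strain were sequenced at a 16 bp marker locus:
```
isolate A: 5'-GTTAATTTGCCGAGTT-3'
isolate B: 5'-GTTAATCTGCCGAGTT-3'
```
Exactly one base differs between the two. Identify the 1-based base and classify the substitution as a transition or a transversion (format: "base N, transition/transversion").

base 7, transition

Base 7 changes T→C. T is a pyrimidine and C is a pyrimidine, so this is a transition.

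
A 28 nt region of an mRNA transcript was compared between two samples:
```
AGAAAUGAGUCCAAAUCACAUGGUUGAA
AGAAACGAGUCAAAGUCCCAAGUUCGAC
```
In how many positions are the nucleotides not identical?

8

Comparing position by position, 8 positions differ: 6 (U/C), 12 (C/A), 15 (A/G), 18 (A/C), 21 (U/A), 23 (G/U), 25 (U/C), 28 (A/C).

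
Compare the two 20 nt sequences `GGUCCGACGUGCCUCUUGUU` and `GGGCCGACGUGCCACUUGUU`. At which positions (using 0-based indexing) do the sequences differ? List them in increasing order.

2, 13

Scanning 0-based: 2: U/G; 13: U/A.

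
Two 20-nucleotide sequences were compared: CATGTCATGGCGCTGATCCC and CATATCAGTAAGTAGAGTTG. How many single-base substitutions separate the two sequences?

Comparing position by position, 11 positions differ: 4 (G/A), 8 (T/G), 9 (G/T), 10 (G/A), 11 (C/A), 13 (C/T), 14 (T/A), 17 (T/G), 18 (C/T), 19 (C/T), 20 (C/G).

11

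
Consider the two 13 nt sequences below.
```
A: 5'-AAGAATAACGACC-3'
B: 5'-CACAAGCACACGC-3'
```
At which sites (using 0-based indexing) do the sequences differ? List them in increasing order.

Scanning 0-based: 0: A/C; 2: G/C; 5: T/G; 6: A/C; 9: G/A; 10: A/C; 11: C/G.

0, 2, 5, 6, 9, 10, 11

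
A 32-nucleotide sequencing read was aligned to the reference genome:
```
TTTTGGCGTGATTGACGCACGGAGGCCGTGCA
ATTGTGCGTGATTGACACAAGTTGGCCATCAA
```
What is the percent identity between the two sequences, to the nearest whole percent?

10 positions differ (1, 4, 5, 17, 20, 22, 23, 28, 30, 31), so 22 of 32 match: 22/32 = 68.75%.

69%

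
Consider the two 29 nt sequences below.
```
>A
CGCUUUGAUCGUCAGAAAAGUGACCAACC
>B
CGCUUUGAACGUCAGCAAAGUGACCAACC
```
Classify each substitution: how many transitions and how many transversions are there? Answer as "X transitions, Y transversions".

Transitions (purine↔purine or pyrimidine↔pyrimidine): none.
Transversions (purine↔pyrimidine): 9 U→A, 16 A→C.

0 transitions, 2 transversions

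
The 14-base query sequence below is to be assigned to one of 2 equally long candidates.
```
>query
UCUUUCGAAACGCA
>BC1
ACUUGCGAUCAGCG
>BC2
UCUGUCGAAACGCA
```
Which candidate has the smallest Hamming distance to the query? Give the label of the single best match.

BC2

BC1 differs at 6 sites; BC2 differs at 1 site. The closest is BC2.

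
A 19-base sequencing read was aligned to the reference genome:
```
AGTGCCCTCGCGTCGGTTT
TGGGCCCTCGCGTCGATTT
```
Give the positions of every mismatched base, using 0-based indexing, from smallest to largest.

0, 2, 15

Scanning 0-based: 0: A/T; 2: T/G; 15: G/A.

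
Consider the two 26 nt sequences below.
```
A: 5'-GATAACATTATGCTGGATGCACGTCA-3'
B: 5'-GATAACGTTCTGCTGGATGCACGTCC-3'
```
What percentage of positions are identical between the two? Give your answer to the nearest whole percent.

88%

Mismatches at positions 7, 10, 26 (1-based): 3 of 26.
Identical positions: 23/26 = 88.46% → 88%.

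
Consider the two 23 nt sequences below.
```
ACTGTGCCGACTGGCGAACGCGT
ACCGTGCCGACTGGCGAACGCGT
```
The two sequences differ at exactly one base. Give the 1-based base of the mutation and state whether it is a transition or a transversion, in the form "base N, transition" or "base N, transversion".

base 3, transition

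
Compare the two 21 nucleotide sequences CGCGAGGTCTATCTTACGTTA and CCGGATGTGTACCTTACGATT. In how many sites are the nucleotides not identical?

The sequences differ at sites 2, 3, 6, 9, 12, 19, 21 (1-based) — 7 in total.

7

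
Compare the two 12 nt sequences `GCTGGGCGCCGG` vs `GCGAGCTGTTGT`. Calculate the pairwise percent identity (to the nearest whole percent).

42%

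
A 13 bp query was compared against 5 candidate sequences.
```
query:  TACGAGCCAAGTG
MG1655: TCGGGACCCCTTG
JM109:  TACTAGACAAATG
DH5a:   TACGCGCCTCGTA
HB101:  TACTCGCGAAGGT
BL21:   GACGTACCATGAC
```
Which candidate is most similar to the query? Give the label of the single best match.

JM109

MG1655 differs at 7 sites; JM109 differs at 3 sites; DH5a differs at 4 sites; HB101 differs at 5 sites; BL21 differs at 6 sites. The closest is JM109.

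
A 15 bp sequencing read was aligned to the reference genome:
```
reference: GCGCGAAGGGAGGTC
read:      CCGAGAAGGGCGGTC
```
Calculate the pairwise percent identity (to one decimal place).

3 positions differ (1, 4, 11), so 12 of 15 match: 12/15 = 80%.

80.0%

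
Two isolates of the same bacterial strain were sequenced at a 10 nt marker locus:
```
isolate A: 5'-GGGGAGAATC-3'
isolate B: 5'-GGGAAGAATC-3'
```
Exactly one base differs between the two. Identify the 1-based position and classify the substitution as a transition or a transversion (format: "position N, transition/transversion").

Position 4 changes G→A. G is a purine and A is a purine, so this is a transition.

position 4, transition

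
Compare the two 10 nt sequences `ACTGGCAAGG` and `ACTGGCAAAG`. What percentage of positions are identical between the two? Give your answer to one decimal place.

90.0%

Mismatch at position 9 (1-based): 1 of 10.
Identical positions: 9/10 = 90% → 90.0%.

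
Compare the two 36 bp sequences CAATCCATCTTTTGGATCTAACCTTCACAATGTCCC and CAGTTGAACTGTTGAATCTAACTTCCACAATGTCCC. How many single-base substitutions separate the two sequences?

Comparing position by position, 8 bases differ: 3 (A/G), 5 (C/T), 6 (C/G), 8 (T/A), 11 (T/G), 15 (G/A), 23 (C/T), 25 (T/C).

8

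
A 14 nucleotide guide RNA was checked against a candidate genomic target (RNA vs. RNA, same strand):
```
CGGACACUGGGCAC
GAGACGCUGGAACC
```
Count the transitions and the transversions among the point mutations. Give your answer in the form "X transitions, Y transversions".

Transitions (purine↔purine or pyrimidine↔pyrimidine): 2 G→A, 6 A→G, 11 G→A.
Transversions (purine↔pyrimidine): 1 C→G, 12 C→A, 13 A→C.

3 transitions, 3 transversions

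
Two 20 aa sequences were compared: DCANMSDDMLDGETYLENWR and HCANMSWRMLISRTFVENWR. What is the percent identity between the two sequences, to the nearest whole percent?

60%

Mismatches at positions 1, 7, 8, 11, 12, 13, 15, 16 (1-based): 8 of 20.
Identical positions: 12/20 = 60% → 60%.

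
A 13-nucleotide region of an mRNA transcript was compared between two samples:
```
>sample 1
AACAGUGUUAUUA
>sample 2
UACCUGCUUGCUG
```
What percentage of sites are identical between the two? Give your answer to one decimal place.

8 positions differ (1, 4, 5, 6, 7, 10, 11, 13), so 5 of 13 match: 5/13 = 38.46%.

38.5%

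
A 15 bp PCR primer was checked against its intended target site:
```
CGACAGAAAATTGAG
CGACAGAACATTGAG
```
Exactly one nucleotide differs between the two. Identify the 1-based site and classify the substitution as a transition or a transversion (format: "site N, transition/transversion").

site 9, transversion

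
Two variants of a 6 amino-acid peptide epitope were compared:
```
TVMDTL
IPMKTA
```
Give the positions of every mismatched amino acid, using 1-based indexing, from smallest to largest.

1, 2, 4, 6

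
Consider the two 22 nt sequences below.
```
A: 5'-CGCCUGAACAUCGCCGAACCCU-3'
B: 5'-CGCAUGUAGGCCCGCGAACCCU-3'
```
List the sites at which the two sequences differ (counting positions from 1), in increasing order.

Differences at site 4 (C→A), site 7 (A→U), site 9 (C→G), site 10 (A→G), site 11 (U→C), site 13 (G→C), site 14 (C→G).

4, 7, 9, 10, 11, 13, 14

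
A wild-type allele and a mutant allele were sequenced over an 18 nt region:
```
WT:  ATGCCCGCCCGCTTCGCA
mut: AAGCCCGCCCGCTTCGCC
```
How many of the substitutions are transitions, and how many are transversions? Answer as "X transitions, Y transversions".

Mismatches (1-based):
base 2: T→A (pyrimidine→purine, transversion)
base 18: A→C (purine→pyrimidine, transversion)

0 transitions, 2 transversions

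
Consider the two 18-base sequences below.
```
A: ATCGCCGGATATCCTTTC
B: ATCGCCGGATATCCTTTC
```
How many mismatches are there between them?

The two sequences are identical at every position.

0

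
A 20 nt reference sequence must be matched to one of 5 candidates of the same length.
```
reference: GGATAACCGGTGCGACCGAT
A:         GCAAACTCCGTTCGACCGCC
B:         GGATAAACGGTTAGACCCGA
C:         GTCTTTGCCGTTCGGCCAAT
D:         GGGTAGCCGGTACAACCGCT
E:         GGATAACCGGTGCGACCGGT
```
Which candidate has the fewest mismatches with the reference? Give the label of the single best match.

E

A differs at 8 sites; B differs at 6 sites; C differs at 9 sites; D differs at 5 sites; E differs at 1 site. The closest is E.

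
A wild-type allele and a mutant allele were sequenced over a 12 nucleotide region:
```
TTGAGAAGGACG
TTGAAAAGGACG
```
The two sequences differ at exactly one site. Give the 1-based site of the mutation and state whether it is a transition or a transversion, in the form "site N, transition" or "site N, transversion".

Site 5 changes G→A. G is a purine and A is a purine, so this is a transition.

site 5, transition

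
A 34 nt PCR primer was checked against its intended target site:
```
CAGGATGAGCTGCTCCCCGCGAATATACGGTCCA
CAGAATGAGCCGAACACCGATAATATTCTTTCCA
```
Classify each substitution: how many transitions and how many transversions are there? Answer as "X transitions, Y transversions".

Transitions (purine↔purine or pyrimidine↔pyrimidine): 4 G→A, 11 T→C.
Transversions (purine↔pyrimidine): 13 C→A, 14 T→A, 16 C→A, 20 C→A, 21 G→T, 27 A→T, 29 G→T, 30 G→T.

2 transitions, 8 transversions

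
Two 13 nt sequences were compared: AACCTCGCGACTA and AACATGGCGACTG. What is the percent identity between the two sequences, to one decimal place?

76.9%

Mismatches at positions 4, 6, 13 (1-based): 3 of 13.
Identical positions: 10/13 = 76.92% → 76.9%.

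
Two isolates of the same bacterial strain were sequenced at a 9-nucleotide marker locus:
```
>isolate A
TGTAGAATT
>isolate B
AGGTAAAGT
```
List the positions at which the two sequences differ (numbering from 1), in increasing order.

1, 3, 4, 5, 8

Differences at position 1 (T→A), position 3 (T→G), position 4 (A→T), position 5 (G→A), position 8 (T→G).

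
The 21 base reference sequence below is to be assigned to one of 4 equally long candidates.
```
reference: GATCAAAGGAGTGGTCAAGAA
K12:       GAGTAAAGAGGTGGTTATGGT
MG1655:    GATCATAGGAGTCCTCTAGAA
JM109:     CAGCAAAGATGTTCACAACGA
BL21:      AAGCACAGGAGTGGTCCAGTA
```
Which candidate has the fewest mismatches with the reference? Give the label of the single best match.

MG1655

Hamming distances to reference — K12: 8; MG1655: 4; JM109: 9; BL21: 5.
Smallest is MG1655 with 4 mismatches.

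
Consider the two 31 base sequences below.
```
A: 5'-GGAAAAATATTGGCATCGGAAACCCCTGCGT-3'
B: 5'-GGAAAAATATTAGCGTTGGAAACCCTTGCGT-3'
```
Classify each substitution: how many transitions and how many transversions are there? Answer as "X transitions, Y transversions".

Transitions (purine↔purine or pyrimidine↔pyrimidine): 12 G→A, 15 A→G, 17 C→T, 26 C→T.
Transversions (purine↔pyrimidine): none.

4 transitions, 0 transversions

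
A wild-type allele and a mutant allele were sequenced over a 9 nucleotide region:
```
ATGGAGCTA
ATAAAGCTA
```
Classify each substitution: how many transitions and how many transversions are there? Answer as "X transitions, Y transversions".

2 transitions, 0 transversions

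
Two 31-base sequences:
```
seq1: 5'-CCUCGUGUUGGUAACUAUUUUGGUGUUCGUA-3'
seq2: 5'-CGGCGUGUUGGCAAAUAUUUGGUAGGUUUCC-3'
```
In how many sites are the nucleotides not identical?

The sequences differ at sites 2, 3, 12, 15, 21, 23, 24, 26, 28, 29, 30, 31 (1-based) — 12 in total.

12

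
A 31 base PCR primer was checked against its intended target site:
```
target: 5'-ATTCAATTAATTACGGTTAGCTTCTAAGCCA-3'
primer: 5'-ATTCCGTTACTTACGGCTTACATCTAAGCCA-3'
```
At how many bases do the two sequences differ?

7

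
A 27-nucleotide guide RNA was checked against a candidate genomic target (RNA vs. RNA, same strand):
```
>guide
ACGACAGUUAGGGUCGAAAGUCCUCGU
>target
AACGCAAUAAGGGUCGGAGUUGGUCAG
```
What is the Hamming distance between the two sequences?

The sequences differ at sites 2, 3, 4, 7, 9, 17, 19, 20, 22, 23, 26, 27 (1-based) — 12 in total.

12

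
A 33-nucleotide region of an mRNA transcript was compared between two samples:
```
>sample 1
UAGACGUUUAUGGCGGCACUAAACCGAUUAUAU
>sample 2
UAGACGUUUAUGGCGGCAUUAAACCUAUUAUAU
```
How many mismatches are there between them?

Mismatches (1-based): base 19: C→U; base 26: G→U.

2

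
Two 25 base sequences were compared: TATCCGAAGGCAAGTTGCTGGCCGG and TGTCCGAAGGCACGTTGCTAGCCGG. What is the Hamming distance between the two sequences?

Comparing position by position, 3 bases differ: 2 (A/G), 13 (A/C), 20 (G/A).

3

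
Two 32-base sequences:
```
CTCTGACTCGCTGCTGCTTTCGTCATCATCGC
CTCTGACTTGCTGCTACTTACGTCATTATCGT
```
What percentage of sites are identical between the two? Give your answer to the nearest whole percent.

84%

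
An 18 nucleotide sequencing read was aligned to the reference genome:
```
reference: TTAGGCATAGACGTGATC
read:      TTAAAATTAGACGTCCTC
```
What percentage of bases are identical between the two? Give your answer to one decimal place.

66.7%

6 positions differ (4, 5, 6, 7, 15, 16), so 12 of 18 match: 12/18 = 66.67%.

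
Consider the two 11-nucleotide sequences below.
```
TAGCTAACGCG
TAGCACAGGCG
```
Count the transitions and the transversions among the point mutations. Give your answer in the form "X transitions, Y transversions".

0 transitions, 3 transversions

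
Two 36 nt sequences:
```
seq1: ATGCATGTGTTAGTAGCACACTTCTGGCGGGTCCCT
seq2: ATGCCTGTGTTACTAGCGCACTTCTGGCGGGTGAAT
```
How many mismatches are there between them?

Mismatches (1-based): base 5: A→C; base 13: G→C; base 18: A→G; base 33: C→G; base 34: C→A; base 35: C→A.

6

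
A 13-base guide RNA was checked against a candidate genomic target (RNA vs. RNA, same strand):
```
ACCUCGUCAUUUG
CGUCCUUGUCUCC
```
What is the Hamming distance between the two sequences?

Comparing position by position, 10 positions differ: 1 (A/C), 2 (C/G), 3 (C/U), 4 (U/C), 6 (G/U), 8 (C/G), 9 (A/U), 10 (U/C), 12 (U/C), 13 (G/C).

10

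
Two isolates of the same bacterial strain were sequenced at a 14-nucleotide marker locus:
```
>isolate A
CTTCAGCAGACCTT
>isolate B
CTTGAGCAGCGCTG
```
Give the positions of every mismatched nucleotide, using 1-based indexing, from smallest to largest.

4, 10, 11, 14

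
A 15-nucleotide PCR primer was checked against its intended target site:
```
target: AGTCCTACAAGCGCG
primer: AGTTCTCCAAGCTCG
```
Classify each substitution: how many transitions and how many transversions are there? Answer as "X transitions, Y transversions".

1 transition, 2 transversions

Transitions (purine↔purine or pyrimidine↔pyrimidine): 4 C→T.
Transversions (purine↔pyrimidine): 7 A→C, 13 G→T.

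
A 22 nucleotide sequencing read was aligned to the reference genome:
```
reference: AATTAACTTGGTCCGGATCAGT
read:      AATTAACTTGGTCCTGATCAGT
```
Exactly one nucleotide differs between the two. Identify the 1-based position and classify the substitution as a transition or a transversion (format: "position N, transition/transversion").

position 15, transversion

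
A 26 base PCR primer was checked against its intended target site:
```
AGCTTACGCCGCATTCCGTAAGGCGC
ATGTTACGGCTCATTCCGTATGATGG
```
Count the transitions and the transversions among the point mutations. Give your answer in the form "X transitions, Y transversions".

2 transitions, 6 transversions

Transitions (purine↔purine or pyrimidine↔pyrimidine): 23 G→A, 24 C→T.
Transversions (purine↔pyrimidine): 2 G→T, 3 C→G, 9 C→G, 11 G→T, 21 A→T, 26 C→G.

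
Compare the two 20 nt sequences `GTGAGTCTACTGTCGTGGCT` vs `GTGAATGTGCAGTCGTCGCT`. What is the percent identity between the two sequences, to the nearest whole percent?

5 positions differ (5, 7, 9, 11, 17), so 15 of 20 match: 15/20 = 75%.

75%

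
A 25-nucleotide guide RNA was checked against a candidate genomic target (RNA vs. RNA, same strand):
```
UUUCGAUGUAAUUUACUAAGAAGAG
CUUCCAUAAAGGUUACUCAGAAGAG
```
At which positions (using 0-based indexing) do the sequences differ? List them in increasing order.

0, 4, 7, 8, 10, 11, 17

Differences at position 0 (U→C), position 4 (G→C), position 7 (G→A), position 8 (U→A), position 10 (A→G), position 11 (U→G), position 17 (A→C).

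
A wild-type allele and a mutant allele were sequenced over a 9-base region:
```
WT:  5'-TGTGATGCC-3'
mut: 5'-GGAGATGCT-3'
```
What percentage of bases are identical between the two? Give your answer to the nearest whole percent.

Mismatches at positions 1, 3, 9 (1-based): 3 of 9.
Identical positions: 6/9 = 66.67% → 67%.

67%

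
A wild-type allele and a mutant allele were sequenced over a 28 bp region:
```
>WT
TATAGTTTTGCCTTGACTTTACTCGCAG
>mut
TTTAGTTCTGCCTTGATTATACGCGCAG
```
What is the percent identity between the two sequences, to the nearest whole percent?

Mismatches at positions 2, 8, 17, 19, 23 (1-based): 5 of 28.
Identical positions: 23/28 = 82.14% → 82%.

82%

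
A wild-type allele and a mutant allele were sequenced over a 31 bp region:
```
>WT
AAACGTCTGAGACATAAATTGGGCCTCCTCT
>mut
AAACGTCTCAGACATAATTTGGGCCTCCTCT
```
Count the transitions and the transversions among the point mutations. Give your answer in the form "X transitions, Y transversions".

Mismatches (1-based):
base 9: G→C (purine→pyrimidine, transversion)
base 18: A→T (purine→pyrimidine, transversion)

0 transitions, 2 transversions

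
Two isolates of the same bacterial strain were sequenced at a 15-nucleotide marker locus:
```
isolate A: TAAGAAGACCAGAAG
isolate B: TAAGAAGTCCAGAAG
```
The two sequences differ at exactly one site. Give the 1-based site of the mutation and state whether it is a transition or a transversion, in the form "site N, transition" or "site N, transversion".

The sequences differ only at site 8: A→T (purine→pyrimidine), a transversion.

site 8, transversion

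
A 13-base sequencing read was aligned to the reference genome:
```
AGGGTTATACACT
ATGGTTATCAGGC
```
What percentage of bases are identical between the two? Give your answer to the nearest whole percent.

54%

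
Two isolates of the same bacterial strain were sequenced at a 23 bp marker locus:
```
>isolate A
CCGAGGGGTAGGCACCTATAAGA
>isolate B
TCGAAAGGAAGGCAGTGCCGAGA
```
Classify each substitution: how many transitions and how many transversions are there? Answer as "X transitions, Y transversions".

Transitions (purine↔purine or pyrimidine↔pyrimidine): 1 C→T, 5 G→A, 6 G→A, 16 C→T, 19 T→C, 20 A→G.
Transversions (purine↔pyrimidine): 9 T→A, 15 C→G, 17 T→G, 18 A→C.

6 transitions, 4 transversions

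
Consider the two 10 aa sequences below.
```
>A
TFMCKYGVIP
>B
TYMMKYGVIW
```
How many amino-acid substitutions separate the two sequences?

3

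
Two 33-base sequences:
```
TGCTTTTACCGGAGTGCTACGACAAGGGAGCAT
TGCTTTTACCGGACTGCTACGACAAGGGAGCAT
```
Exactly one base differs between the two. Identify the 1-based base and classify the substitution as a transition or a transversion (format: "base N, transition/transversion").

Base 14 changes G→C. G is a purine and C is a pyrimidine, so this is a transversion.

base 14, transversion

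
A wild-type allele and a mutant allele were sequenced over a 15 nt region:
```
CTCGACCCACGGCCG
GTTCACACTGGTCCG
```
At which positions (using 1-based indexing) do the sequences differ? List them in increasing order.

1, 3, 4, 7, 9, 10, 12

Scanning 1-based: 1: C/G; 3: C/T; 4: G/C; 7: C/A; 9: A/T; 10: C/G; 12: G/T.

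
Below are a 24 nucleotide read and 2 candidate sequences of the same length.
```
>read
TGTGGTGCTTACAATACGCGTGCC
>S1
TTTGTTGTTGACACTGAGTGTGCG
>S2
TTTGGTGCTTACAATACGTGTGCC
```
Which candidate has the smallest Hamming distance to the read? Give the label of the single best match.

S2

Hamming distances to read — S1: 9; S2: 2.
Smallest is S2 with 2 mismatches.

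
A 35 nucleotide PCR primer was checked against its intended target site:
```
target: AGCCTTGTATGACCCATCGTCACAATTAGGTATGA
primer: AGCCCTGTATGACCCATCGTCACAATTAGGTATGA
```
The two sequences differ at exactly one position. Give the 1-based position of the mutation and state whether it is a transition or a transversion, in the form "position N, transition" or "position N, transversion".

The sequences differ only at position 5: T→C (pyrimidine→pyrimidine), a transition.

position 5, transition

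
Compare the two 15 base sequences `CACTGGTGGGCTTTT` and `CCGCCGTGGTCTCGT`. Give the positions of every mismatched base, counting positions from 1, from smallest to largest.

2, 3, 4, 5, 10, 13, 14

Differences at position 2 (A→C), position 3 (C→G), position 4 (T→C), position 5 (G→C), position 10 (G→T), position 13 (T→C), position 14 (T→G).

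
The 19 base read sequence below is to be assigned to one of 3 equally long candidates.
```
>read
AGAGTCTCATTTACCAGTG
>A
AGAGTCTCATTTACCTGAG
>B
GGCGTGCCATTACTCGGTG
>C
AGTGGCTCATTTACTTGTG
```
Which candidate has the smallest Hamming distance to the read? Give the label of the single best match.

A differs at 2 bases; B differs at 8 bases; C differs at 4 bases. The closest is A.

A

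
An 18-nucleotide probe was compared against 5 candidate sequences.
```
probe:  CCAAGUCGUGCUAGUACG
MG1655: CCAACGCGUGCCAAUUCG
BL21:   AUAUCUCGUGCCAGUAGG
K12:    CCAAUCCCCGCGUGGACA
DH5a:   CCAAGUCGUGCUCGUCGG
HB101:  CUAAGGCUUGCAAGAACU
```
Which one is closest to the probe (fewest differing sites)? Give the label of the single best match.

DH5a

Hamming distances to probe — MG1655: 5; BL21: 6; K12: 8; DH5a: 3; HB101: 6.
Smallest is DH5a with 3 mismatches.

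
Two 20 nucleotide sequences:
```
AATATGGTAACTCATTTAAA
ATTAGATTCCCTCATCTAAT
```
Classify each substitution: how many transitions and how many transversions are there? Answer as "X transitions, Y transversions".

Mismatches (1-based):
base 2: A→T (purine→pyrimidine, transversion)
base 5: T→G (pyrimidine→purine, transversion)
base 6: G→A (purine→purine, transition)
base 7: G→T (purine→pyrimidine, transversion)
base 9: A→C (purine→pyrimidine, transversion)
base 10: A→C (purine→pyrimidine, transversion)
base 16: T→C (pyrimidine→pyrimidine, transition)
base 20: A→T (purine→pyrimidine, transversion)

2 transitions, 6 transversions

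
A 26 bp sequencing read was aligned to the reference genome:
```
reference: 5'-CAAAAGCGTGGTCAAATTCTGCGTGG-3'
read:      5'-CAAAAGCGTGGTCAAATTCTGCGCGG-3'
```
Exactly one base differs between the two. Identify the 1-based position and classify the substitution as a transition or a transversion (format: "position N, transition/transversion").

The sequences differ only at position 24: T→C (pyrimidine→pyrimidine), a transition.

position 24, transition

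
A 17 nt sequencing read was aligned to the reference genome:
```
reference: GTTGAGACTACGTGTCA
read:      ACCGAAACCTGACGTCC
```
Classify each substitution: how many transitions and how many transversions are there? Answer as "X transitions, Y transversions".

Transitions (purine↔purine or pyrimidine↔pyrimidine): 1 G→A, 2 T→C, 3 T→C, 6 G→A, 9 T→C, 12 G→A, 13 T→C.
Transversions (purine↔pyrimidine): 10 A→T, 11 C→G, 17 A→C.

7 transitions, 3 transversions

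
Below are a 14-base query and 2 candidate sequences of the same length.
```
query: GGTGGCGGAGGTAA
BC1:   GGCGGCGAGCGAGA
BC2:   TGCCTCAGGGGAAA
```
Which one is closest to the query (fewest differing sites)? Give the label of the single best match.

BC1

BC1 differs at 6 sites; BC2 differs at 7 sites. The closest is BC1.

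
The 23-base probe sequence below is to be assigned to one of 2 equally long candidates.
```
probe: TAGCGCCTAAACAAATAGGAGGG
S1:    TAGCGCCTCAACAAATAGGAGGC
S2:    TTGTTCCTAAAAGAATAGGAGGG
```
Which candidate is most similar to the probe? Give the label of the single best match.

S1

S1 differs at 2 positions; S2 differs at 5 positions. The closest is S1.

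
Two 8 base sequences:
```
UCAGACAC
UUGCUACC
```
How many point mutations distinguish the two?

6

The sequences differ at sites 2, 3, 4, 5, 6, 7 (1-based) — 6 in total.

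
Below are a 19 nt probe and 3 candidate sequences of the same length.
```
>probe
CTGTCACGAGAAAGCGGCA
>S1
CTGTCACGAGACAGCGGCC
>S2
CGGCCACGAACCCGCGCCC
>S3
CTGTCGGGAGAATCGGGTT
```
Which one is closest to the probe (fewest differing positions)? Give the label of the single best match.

S1

Hamming distances to probe — S1: 2; S2: 8; S3: 7.
Smallest is S1 with 2 mismatches.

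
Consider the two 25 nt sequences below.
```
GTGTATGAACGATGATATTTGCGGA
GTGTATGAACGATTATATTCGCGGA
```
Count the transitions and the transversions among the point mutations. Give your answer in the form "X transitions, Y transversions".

Mismatches (1-based):
base 14: G→T (purine→pyrimidine, transversion)
base 20: T→C (pyrimidine→pyrimidine, transition)

1 transition, 1 transversion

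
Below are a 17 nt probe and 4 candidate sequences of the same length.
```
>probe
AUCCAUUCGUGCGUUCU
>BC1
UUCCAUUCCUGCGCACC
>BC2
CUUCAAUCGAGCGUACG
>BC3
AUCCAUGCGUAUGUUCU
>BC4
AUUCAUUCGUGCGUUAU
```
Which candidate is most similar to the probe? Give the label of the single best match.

BC4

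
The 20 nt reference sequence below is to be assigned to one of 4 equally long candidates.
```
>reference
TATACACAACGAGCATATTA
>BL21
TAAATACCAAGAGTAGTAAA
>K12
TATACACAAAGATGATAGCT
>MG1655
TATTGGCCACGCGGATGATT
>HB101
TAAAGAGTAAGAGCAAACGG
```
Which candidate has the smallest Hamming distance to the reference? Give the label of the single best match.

BL21 differs at 9 bases; K12 differs at 6 bases; MG1655 differs at 9 bases; HB101 differs at 9 bases. The closest is K12.

K12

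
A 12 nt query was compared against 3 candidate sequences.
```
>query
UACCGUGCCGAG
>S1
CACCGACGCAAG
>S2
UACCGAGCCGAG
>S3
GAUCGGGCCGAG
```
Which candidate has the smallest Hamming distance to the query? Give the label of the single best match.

S2

Hamming distances to query — S1: 5; S2: 1; S3: 3.
Smallest is S2 with 1 mismatch.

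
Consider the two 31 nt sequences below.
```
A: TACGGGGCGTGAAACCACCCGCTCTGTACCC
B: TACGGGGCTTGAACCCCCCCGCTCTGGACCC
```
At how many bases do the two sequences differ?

Mismatches (1-based): base 9: G→T; base 14: A→C; base 17: A→C; base 27: T→G.

4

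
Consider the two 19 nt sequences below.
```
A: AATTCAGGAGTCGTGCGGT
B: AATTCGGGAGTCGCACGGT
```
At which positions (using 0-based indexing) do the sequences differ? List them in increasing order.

5, 13, 14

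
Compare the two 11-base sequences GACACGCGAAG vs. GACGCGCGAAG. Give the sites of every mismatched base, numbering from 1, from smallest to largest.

4

Scanning 1-based: 4: A/G.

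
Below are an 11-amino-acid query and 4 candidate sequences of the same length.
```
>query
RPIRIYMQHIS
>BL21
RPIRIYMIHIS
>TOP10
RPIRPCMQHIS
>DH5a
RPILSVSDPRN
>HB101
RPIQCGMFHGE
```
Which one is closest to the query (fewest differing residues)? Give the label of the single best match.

BL21

Hamming distances to query — BL21: 1; TOP10: 2; DH5a: 8; HB101: 6.
Smallest is BL21 with 1 mismatch.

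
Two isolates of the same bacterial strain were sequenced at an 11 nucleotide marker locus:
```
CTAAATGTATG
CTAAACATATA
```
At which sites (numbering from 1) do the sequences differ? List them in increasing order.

Scanning 1-based: 6: T/C; 7: G/A; 11: G/A.

6, 7, 11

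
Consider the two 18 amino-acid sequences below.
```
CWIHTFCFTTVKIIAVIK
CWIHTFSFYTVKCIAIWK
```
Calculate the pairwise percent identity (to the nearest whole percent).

72%

5 positions differ (7, 9, 13, 16, 17), so 13 of 18 match: 13/18 = 72.22%.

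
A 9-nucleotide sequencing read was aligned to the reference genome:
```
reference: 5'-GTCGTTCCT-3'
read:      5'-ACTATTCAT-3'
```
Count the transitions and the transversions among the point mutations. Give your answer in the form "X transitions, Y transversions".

Transitions (purine↔purine or pyrimidine↔pyrimidine): 1 G→A, 2 T→C, 3 C→T, 4 G→A.
Transversions (purine↔pyrimidine): 8 C→A.

4 transitions, 1 transversion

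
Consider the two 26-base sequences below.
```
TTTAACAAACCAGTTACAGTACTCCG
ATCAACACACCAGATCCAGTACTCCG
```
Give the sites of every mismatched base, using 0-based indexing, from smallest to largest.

0, 2, 7, 13, 15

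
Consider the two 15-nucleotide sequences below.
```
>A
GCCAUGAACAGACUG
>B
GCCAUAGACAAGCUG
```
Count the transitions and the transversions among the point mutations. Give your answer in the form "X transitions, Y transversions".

Mismatches (1-based):
base 6: G→A (purine→purine, transition)
base 7: A→G (purine→purine, transition)
base 11: G→A (purine→purine, transition)
base 12: A→G (purine→purine, transition)

4 transitions, 0 transversions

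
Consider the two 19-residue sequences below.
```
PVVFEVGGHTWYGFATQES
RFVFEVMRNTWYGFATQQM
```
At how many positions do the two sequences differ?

Mismatches (1-based): position 1: P→R; position 2: V→F; position 7: G→M; position 8: G→R; position 9: H→N; position 18: E→Q; position 19: S→M.

7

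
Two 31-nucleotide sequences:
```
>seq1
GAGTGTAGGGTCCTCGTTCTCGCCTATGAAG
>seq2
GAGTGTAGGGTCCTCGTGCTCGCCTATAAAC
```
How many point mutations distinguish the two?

The sequences differ at positions 18, 28, 31 (1-based) — 3 in total.

3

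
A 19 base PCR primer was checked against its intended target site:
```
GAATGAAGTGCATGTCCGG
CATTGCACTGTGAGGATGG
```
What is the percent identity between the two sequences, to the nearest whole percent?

47%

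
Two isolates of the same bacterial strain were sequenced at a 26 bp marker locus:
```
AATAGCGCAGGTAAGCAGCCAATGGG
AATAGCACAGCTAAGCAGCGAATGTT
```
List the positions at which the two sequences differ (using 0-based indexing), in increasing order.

6, 10, 19, 24, 25

Scanning 0-based: 6: G/A; 10: G/C; 19: C/G; 24: G/T; 25: G/T.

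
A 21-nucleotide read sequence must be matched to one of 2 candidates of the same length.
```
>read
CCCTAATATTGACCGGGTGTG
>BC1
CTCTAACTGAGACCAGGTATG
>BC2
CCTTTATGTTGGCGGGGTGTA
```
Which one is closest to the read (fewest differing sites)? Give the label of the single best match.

BC2

BC1 differs at 7 sites; BC2 differs at 6 sites. The closest is BC2.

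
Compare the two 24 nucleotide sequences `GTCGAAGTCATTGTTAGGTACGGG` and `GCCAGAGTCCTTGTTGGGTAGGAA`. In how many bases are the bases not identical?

8

Comparing position by position, 8 bases differ: 2 (T/C), 4 (G/A), 5 (A/G), 10 (A/C), 16 (A/G), 21 (C/G), 23 (G/A), 24 (G/A).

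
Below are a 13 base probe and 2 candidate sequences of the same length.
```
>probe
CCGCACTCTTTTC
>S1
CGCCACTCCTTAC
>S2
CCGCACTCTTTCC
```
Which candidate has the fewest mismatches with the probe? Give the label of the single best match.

S1 differs at 4 positions; S2 differs at 1 position. The closest is S2.

S2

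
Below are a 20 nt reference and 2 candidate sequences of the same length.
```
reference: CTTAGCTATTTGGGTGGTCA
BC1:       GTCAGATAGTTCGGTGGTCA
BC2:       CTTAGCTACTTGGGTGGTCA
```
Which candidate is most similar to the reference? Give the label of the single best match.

Hamming distances to reference — BC1: 5; BC2: 1.
Smallest is BC2 with 1 mismatch.

BC2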